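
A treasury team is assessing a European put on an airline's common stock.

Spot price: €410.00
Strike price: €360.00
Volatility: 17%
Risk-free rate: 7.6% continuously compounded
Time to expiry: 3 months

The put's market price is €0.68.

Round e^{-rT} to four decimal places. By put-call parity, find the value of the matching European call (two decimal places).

€57.45

e^(−rT) = e^(−0.076·0.25) = 0.9812
Put-call parity: C − P = S − K·e^(−rT) = 410 − 360·0.9812 = 410 − 353.2320 = 56.7680
C = P + (C − P) = 0.68 + (56.7680) = 57.4480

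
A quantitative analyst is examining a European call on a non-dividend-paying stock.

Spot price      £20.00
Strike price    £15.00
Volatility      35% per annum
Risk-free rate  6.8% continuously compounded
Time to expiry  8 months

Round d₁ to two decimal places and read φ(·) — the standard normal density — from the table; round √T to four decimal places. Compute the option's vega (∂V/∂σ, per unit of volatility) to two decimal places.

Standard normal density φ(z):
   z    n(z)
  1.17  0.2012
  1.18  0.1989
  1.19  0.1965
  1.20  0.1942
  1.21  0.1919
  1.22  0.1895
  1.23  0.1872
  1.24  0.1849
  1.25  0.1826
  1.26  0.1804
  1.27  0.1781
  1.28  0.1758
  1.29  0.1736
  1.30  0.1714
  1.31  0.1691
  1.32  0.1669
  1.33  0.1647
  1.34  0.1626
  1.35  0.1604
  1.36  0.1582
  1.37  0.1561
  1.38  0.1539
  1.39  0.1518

2.76

σ√T = 0.35·√0.6667 = 0.2858
ln(S/K) + (r + σ²/2)T = ln(20/15) + (0.068 + 0.35²/2)·0.6667 = 0.2877 + 0.0862 = 0.3738
d₁ = 0.3738 / 0.2858 = 1.3082 ≈ 1.31
√T = √0.6667 = 0.8165
φ(d₁) = φ(1.31) = 0.1691
vega = S·φ(d₁)·√T = 20·0.1691·0.8165 = 2.7614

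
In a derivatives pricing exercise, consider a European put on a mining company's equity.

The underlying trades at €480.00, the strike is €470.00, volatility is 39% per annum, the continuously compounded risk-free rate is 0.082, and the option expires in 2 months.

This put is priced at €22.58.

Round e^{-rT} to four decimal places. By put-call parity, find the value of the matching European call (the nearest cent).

e^(−rT) = e^(−0.082·0.1667) = 0.9864
Put-call parity: C − P = S − K·e^(−rT) = 480 − 470·0.9864 = 480 − 463.6080 = 16.3920
C = P + (C − P) = 22.58 + (16.3920) = 38.9720

€38.97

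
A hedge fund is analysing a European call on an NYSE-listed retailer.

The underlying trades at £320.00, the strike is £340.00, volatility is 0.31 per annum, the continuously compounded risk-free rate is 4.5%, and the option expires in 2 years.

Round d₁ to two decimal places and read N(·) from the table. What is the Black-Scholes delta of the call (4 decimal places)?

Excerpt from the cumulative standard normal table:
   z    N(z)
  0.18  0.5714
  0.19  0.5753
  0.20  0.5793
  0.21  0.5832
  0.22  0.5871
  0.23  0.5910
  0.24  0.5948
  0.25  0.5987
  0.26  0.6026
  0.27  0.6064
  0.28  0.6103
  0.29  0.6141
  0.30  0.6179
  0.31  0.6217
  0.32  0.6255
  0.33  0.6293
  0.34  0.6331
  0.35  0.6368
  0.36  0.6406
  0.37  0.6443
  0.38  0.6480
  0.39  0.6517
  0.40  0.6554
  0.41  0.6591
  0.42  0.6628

σ√T = 0.31 × 1.4142 = 0.4384
d₁ = [ln(320/340) + (0.045 + 0.31²/2)·2] / 0.4384 = [-0.0606 + 0.1861] / 0.4384 = 0.2862 ⇒ 0.29
N(d₁) = N(0.29) = 0.6141
Δ_call = N(d₁) = 0.6141

0.6141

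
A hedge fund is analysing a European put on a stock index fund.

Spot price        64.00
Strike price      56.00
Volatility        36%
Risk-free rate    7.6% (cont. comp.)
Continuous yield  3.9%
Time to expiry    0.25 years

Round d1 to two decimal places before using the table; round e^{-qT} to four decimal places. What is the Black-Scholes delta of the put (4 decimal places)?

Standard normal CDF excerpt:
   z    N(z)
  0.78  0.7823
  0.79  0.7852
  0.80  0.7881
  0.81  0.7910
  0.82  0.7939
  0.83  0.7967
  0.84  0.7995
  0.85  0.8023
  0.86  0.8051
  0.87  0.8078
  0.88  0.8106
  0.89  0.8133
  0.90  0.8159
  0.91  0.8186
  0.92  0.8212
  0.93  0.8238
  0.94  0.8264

T = 0.25;  σ√T = 0.1800
ln(S/K) + (r − q + σ²/2)T = ln(64/56) + (0.076 − 0.039 + 0.36²/2)·0.25 = 0.1335 + 0.0255 = 0.1590
d₁ = 0.1590 / 0.1800 = 0.8832 → 0.88
N(d₁) = N(0.88) = 0.8106
Δ_put = exp(−qT)·(N(d₁) − 1) = 0.9903·(0.8106 − 1) = -0.1876

-0.1876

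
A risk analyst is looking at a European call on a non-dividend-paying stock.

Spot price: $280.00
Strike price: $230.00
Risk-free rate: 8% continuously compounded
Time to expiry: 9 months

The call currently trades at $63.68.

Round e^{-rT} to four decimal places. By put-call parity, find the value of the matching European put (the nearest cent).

$0.29

e^(−rT) = e^(−0.08·0.75) = 0.9418
Put-call parity: C − P = S − K·e^(−rT) = 280 − 230·0.9418 = 280 − 216.6140 = 63.3860
P = C − (C − P) = 63.68 − (63.3860) = 0.2940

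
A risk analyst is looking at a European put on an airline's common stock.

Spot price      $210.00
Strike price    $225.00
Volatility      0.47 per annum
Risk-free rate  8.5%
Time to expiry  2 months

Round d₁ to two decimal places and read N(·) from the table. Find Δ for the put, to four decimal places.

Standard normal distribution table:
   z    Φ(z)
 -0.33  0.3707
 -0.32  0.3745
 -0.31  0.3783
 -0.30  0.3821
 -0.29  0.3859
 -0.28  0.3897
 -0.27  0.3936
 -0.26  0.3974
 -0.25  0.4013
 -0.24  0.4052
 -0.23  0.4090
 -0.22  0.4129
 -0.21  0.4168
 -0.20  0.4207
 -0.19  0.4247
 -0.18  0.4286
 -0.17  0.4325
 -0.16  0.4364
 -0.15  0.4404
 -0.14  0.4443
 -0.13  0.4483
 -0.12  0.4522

σ√T = 0.47 × 0.4082 = 0.1919
d₁ = [ln(210/225) + (0.085 + 0.47²/2)·0.1667] / 0.1919 = [-0.0690 + 0.0326] / 0.1919 = -0.1898 ≈ -0.19
N(d₁) = N(-0.19) = 0.4247
Δ_put = N(d₁) − 1 = 0.4247 − 1 = -0.5753

-0.5753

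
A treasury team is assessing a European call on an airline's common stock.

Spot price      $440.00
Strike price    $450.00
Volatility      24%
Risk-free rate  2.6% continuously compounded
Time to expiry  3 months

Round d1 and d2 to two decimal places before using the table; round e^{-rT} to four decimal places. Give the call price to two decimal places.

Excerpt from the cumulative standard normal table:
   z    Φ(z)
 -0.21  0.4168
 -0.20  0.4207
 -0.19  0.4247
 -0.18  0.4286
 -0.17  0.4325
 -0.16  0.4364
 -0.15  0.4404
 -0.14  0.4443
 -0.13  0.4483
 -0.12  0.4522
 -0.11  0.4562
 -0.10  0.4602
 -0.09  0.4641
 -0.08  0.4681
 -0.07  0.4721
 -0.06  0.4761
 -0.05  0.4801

$17.85

T = 0.25;  σ√T = 0.1200
d₁ = [ln(440/450) + (0.026 + 0.24²/2)·0.25] / 0.1200 = [-0.0225 + 0.0137] / 0.1200 = -0.0731 which rounds to -0.07
d₂ = d₁ − σ√T = -0.0731 − 0.1200 = -0.1931 which rounds to -0.19
e^(−rT) = e^(−0.026·0.25) = 0.9935
C = 440·N(-0.07) − 450·0.9935·N(-0.19) = 440·0.4721 − 450·0.9935·0.4247 = 207.7240 − 189.8728 = 17.8512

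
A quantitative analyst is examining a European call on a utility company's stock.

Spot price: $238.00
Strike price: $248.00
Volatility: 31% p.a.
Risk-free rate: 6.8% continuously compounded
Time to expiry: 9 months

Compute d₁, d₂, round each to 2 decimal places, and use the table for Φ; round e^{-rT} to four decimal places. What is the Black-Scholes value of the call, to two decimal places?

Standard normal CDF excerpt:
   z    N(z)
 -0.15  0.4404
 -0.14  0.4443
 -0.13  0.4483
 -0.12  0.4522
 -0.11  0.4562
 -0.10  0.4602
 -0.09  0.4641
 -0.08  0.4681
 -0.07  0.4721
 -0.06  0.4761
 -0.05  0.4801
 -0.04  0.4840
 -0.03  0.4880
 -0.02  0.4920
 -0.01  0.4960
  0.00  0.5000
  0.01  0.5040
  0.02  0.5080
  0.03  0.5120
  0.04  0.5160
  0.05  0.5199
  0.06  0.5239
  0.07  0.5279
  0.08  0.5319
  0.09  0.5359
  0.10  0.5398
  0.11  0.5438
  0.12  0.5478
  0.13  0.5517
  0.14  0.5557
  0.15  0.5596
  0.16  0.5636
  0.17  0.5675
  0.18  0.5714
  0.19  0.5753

$26.61

T = 0.75;  σ√T = 0.2685
d₁ = [ln(238/248) + (0.068 + ½·0.31²)·0.75] / (σ√T) = (-0.0412 + 0.0870) / 0.2685 = 0.1709 → 0.17
d₂ = 0.1709 − 0.2685 = -0.0976 → -0.10
e^(−rT) = e^(−0.068·0.75) = 0.9503
C = 238·N(0.17) − 248·0.9503·N(-0.10) = 238·0.5675 − 248·0.9503·0.4602 = 135.0650 − 108.4574 = 26.6076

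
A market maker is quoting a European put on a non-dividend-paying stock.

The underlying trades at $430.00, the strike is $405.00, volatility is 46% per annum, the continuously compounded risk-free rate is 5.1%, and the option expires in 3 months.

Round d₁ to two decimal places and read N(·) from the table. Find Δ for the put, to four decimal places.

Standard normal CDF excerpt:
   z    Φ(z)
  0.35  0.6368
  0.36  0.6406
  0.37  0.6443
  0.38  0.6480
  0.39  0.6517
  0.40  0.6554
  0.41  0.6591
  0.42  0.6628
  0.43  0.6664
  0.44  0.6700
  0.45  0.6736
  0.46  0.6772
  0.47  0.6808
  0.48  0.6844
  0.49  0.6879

T = 0.25;  σ√T = 0.2300
d₁ = [ln(430/405) + (0.051 + 0.46²/2)·0.25] / 0.2300 = [0.0599 + 0.0392] / 0.2300 = 0.4309 which rounds to 0.43
N(d₁) = N(0.43) = 0.6664
Δ_put = N(d₁) − 1 = 0.6664 − 1 = -0.3336

-0.3336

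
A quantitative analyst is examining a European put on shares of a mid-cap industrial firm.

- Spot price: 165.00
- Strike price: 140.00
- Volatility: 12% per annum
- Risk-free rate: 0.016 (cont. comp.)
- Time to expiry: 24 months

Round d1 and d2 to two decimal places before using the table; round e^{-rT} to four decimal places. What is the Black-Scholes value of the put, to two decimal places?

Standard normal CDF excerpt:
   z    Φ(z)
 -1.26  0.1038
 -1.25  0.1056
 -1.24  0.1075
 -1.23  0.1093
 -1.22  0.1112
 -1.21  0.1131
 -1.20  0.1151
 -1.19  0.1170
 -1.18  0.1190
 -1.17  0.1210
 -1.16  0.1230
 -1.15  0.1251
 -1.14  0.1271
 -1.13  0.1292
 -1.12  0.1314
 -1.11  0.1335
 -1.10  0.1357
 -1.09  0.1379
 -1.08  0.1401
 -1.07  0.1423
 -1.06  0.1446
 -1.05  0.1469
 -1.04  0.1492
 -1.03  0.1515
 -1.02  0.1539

1.56

σ√T = 0.12 × 1.4142 = 0.1697
d₁ = [ln(165/140) + (0.016 + ½·0.12²)·2] / (σ√T) = (0.1643 + 0.0464) / 0.1697 = 1.2416 which rounds to 1.24
d₂ = 1.2416 − 0.1697 = 1.0719 which rounds to 1.07
exp(−rT) = exp(−0.016·2) = 0.9685
P = 140·0.9685·N(-1.07) − 165·N(-1.24) = 140·0.9685·0.1423 − 165·0.1075 = 19.2945 − 17.7375 = 1.5570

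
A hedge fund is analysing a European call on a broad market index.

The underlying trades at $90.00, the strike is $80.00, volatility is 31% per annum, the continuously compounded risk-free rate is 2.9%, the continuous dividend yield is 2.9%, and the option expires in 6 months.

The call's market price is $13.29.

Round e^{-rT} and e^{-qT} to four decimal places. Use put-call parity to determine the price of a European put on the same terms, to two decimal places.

exp(−qT) = exp(−0.029·0.5) = 0.9856;  exp(−rT) = exp(−0.029·0.5) = 0.9856
Put-call parity: C − P = S·e^(−qT) − K·e^(−rT) = 90·0.9856 − 80·0.9856 = 88.7040 − 78.8480 = 9.8560
P = C − (C − P) = 13.29 − (9.8560) = 3.4340

$3.43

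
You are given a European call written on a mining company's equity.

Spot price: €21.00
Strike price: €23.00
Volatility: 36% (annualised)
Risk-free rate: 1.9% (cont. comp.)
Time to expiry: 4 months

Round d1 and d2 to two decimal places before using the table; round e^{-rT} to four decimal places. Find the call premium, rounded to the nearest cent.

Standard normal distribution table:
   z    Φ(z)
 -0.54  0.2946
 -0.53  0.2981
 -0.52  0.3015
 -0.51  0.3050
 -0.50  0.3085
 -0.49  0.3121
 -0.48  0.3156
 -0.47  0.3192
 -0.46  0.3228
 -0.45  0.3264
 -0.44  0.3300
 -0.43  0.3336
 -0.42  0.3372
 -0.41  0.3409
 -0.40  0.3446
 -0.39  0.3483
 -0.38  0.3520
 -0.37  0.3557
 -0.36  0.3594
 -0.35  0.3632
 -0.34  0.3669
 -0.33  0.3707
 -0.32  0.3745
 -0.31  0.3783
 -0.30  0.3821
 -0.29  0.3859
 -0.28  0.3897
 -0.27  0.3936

T = 0.3333;  σ√T = 0.2078
d₁ = [ln(21/23) + (0.019 + 0.36²/2)·0.3333] / 0.2078 = [-0.0910 + 0.0279] / 0.2078 = -0.3033 → -0.30
d₂ = d₁ − σ√T = -0.3033 − 0.2078 = -0.5111 → -0.51
e^(−rT) = e^(−0.019·0.3333) = 0.9937
C = 21·N(-0.30) − 23·0.9937·N(-0.51) = 21·0.3821 − 23·0.9937·0.3050 = 8.0241 − 6.9708 = 1.0533

€1.05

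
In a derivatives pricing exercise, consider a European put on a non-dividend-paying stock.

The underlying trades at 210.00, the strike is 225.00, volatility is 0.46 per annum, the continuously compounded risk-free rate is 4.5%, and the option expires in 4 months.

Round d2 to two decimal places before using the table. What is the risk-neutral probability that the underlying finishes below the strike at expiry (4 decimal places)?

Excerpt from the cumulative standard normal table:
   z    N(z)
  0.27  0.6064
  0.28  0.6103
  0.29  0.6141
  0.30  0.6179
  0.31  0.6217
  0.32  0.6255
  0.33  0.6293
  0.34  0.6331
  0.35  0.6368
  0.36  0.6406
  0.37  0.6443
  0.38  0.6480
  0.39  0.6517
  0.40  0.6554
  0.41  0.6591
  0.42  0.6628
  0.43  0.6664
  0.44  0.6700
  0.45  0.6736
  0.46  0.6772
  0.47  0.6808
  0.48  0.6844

0.6331

σ√T = 0.46·√0.3333 = 0.2656
d₁ = [ln(210/225) + (0.045 + 0.46²/2)·0.3333] / 0.2656 = [-0.0690 + 0.0503] / 0.2656 = -0.0705 → -0.07
d₂ = d₁ − σ√T = -0.0705 − 0.2656 = -0.3361 → -0.34
Pr(exercise) under Q = N(−d₂) = N(0.34) = 0.6331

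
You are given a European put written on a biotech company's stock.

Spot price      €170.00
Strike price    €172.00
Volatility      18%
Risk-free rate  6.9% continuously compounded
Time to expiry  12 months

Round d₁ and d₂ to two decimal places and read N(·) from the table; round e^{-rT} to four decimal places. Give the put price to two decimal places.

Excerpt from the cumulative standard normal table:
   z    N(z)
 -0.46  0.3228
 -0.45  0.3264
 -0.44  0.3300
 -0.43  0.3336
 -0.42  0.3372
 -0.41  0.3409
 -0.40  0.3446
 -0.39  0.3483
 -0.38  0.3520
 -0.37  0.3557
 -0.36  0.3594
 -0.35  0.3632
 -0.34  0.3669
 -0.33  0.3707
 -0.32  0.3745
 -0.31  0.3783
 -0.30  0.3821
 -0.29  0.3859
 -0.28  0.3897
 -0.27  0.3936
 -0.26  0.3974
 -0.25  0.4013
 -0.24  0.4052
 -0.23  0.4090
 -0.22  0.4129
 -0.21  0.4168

€7.70

σ√T = 0.18·√1 = 0.1800
d₁ = [ln(170/172) + (0.069 + 0.18²/2)·1] / 0.1800 = [-0.0117 + 0.0852] / 0.1800 = 0.4084 which rounds to 0.41
d₂ = d₁ − σ√T = 0.4084 − 0.1800 = 0.2284 which rounds to 0.23
exp(−rT) = exp(−0.069·1) = 0.9333
N(−d₂) = N(-0.23) = 0.4090;  N(−d₁) = N(-0.41) = 0.3409
P = 172·0.9333·0.4090 − 170·0.3409 = 65.6558 − 57.9530 = 7.7028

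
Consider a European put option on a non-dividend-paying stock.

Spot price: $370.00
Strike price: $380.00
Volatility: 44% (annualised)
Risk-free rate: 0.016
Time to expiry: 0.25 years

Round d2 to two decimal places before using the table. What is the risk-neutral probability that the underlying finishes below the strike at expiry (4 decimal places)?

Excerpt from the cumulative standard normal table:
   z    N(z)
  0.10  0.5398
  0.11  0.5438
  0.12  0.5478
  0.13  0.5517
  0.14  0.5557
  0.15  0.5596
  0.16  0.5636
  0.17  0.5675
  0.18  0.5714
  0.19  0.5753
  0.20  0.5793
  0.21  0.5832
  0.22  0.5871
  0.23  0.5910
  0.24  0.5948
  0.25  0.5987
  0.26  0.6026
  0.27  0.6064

σ√T = 0.44 × 0.5000 = 0.2200
d₁ = [ln(370/380) + (0.016 + ½·0.44²)·0.25] / (σ√T) = (-0.0267 + 0.0282) / 0.2200 = 0.0070 which rounds to 0.01
d₂ = 0.0070 − 0.2200 = -0.2130 which rounds to -0.21
Pr(exercise) under Q = N(−d₂) = N(0.21) = 0.5832

0.5832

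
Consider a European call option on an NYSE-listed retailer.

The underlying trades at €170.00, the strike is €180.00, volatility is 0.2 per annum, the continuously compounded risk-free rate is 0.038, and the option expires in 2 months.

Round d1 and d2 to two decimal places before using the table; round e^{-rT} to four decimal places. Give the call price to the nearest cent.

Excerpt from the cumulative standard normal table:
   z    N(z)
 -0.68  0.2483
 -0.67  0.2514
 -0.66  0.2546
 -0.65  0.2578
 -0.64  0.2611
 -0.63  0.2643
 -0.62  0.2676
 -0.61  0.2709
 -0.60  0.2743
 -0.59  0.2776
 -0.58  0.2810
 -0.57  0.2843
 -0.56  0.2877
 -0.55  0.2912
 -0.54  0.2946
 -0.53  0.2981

€2.23

σ√T = 0.2 × 0.4082 = 0.0816
d₁ = [ln(170/180) + (0.038 + ½·0.2²)·0.1667] / (σ√T) = (-0.0572 + 0.0097) / 0.0816 = -0.5817 → -0.58
d₂ = -0.5817 − 0.0816 = -0.6633 → -0.66
e^(−rT) = e^(−0.038·0.1667) = 0.9937
C = 170·N(-0.58) − 180·0.9937·N(-0.66) = 170·0.2810 − 180·0.9937·0.2546 = 47.7700 − 45.5393 = 2.2307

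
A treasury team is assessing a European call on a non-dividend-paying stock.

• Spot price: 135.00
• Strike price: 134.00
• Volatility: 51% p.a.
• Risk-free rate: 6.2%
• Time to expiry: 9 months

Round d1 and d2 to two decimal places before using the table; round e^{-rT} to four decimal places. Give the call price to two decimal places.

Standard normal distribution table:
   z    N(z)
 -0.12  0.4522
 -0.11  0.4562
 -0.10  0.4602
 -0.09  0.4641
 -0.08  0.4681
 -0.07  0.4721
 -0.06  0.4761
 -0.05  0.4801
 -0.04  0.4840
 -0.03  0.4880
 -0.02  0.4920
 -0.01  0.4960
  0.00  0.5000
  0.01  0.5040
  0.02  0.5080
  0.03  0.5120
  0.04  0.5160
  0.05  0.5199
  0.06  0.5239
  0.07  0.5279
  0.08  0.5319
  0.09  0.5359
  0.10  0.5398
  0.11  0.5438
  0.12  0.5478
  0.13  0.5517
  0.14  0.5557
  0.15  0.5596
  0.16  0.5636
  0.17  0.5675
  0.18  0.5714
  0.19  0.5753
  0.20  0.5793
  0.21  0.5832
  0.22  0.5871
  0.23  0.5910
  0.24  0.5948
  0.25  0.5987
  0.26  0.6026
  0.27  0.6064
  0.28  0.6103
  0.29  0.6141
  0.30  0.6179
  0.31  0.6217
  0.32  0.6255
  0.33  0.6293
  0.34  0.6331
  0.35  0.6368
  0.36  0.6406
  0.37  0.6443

σ√T = 0.51·√0.75 = 0.4417
d₁ = [ln(135/134) + (0.062 + 0.51²/2)·0.75] / 0.4417 = [0.0074 + 0.1440] / 0.4417 = 0.3430 which rounds to 0.34
d₂ = d₁ − σ√T = 0.3430 − 0.4417 = -0.0987 which rounds to -0.10
e^(−rT) = e^(−0.062·0.75) = 0.9546
C = 135·N(0.34) − 134·0.9546·N(-0.10) = 135·0.6331 − 134·0.9546·0.4602 = 85.4685 − 58.8671 = 26.6014

26.60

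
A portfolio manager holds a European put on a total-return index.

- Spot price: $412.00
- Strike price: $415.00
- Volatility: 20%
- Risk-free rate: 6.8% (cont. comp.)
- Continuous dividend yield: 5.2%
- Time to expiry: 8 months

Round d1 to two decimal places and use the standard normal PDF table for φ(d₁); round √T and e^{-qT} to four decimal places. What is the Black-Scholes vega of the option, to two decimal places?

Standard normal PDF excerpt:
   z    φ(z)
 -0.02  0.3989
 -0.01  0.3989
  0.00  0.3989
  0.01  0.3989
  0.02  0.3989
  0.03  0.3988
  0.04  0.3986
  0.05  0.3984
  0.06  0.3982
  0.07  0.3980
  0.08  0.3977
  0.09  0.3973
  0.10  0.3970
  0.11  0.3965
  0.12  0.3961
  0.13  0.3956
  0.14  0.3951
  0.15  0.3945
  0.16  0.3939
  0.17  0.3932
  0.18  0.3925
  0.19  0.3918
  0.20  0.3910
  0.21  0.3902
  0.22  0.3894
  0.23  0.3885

T = 0.6667;  σ√T = 0.1633
ln(S/K) + (r − q + σ²/2)T = ln(412/415) + (0.068 − 0.052 + 0.2²/2)·0.6667 = -0.0073 + 0.0240 = 0.0167
d₁ = 0.0167 / 0.1633 = 0.1025 → 0.10
√T = √0.6667 = 0.8165
φ(d₁) = φ(0.10) = 0.3970
e^(−qT) = e^(−0.052·0.6667) = 0.9659
vega = S·e^(−qT)·φ(d₁)·√T = 412·0.9659·0.3970·0.8165 = 128.9960

129.00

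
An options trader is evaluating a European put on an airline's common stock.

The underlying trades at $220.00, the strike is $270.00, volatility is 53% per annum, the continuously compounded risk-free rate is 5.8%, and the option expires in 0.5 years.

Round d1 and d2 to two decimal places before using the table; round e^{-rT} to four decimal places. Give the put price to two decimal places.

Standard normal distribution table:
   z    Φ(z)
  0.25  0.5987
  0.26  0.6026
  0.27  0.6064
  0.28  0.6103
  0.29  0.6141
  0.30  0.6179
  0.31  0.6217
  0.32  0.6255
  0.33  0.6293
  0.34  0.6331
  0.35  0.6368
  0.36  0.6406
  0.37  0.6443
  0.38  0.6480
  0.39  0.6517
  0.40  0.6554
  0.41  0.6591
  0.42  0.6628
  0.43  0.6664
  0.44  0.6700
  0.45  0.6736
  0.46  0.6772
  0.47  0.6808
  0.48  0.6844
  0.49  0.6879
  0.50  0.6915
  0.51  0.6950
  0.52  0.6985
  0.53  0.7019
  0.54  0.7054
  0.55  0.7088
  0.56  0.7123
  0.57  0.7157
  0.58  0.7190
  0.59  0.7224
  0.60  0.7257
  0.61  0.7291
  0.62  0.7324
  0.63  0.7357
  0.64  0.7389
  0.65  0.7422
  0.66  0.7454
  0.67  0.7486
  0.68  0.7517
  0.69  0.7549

$61.24

σ√T = 0.53 × 0.7071 = 0.3748
d₁ = [ln(220/270) + (0.058 + 0.53²/2)·0.5] / 0.3748 = [-0.2048 + 0.0992] / 0.3748 = -0.2817 → -0.28
d₂ = d₁ − σ√T = -0.2817 − 0.3748 = -0.6565 → -0.66
exp(−rT) = exp(−0.058·0.5) = 0.9714
N(−d₂) = N(0.66) = 0.7454;  N(−d₁) = N(0.28) = 0.6103
P = 270·0.9714·0.7454 − 220·0.6103 = 195.5020 − 134.2660 = 61.2360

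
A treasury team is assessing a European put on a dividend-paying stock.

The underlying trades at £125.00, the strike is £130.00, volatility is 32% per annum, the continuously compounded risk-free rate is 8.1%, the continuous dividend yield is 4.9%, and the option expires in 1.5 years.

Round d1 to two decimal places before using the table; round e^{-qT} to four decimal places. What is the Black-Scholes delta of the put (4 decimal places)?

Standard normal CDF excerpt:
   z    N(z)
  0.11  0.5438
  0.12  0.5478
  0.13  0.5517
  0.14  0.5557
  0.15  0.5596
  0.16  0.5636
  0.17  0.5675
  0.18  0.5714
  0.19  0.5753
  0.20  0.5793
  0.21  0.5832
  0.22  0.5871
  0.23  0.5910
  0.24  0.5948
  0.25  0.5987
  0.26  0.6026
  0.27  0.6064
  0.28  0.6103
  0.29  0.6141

-0.3836

T = 1.5;  σ√T = 0.3919
d₁ = [ln(125/130) + (0.081 − 0.049 + 0.32²/2)·1.5] / 0.3919 = [-0.0392 + 0.1248] / 0.3919 = 0.2184 ≈ 0.22
N(d₁) = N(0.22) = 0.5871
Δ_put = e^(−qT)·(N(d₁) − 1) = 0.9291·(0.5871 − 1) = -0.3836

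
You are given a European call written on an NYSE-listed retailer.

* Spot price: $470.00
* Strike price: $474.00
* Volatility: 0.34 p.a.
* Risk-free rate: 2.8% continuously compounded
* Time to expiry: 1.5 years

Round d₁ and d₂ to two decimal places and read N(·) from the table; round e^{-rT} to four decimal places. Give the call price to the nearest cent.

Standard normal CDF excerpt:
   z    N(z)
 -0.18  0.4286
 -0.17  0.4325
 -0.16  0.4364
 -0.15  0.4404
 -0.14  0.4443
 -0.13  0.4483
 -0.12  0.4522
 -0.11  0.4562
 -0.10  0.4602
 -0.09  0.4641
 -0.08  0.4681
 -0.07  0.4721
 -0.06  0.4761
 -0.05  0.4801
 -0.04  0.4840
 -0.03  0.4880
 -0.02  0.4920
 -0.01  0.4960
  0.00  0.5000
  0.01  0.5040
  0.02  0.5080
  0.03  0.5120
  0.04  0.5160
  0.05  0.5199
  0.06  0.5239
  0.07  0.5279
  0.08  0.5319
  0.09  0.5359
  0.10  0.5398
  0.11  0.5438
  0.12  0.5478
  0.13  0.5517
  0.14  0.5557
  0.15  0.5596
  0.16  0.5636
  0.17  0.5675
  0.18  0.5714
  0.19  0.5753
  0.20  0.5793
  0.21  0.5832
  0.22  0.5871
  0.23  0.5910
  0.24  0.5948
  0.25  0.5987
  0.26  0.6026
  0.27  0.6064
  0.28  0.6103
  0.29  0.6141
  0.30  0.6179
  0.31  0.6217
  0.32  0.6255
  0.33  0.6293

σ√T = 0.34·√1.5 = 0.4164
d₁ = [ln(470/474) + (0.028 + 0.34²/2)·1.5] / 0.4164 = [-0.0085 + 0.1287] / 0.4164 = 0.2887 ≈ 0.29
d₂ = d₁ − σ√T = 0.2887 − 0.4164 = -0.1277 ≈ -0.13
e^(−rT) = e^(−0.028·1.5) = 0.9589
N(d₁) = N(0.29) = 0.6141;  N(d₂) = N(-0.13) = 0.4483
C = 470·0.6141 − 474·0.9589·0.4483 = 288.6270 − 203.7607 = 84.8663

$84.87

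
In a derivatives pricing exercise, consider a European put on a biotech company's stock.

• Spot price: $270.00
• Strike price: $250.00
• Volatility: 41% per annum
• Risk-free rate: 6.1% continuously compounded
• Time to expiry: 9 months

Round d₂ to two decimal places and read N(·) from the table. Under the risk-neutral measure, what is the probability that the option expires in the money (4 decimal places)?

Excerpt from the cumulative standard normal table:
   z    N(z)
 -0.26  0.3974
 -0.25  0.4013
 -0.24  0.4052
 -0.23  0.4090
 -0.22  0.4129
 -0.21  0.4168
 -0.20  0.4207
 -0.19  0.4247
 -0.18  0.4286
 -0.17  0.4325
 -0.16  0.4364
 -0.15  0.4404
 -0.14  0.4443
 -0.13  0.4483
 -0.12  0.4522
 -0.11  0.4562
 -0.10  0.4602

0.4325

σ√T = 0.41·√0.75 = 0.3551
d₁ = [ln(270/250) + (0.061 + 0.41²/2)·0.75] / 0.3551 = [0.0770 + 0.1088] / 0.3551 = 0.5231 → 0.52
d₂ = d₁ − σ√T = 0.5231 − 0.3551 = 0.1681 → 0.17
Pr(exercise) under Q = N(−d₂) = N(-0.17) = 0.4325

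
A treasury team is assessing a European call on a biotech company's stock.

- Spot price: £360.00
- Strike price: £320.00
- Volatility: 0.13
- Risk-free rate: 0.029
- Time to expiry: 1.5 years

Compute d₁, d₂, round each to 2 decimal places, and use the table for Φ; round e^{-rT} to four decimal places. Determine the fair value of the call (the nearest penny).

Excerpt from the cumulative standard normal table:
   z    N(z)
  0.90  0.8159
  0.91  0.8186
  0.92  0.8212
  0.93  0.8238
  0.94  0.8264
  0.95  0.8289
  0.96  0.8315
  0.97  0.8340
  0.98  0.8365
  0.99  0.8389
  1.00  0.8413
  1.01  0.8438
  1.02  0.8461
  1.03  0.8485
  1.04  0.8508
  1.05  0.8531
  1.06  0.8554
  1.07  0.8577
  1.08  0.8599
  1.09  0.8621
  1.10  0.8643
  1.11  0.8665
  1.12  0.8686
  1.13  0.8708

£57.97

T = 1.5;  σ√T = 0.1592
d₁ = [ln(360/320) + (0.029 + ½·0.13²)·1.5] / (σ√T) = (0.1178 + 0.0562) / 0.1592 = 1.0926 ≈ 1.09
d₂ = 1.0926 − 0.1592 = 0.9334 ≈ 0.93
e^(−rT) = e^(−0.029·1.5) = 0.9574
N(d₁) = N(1.09) = 0.8621;  N(d₂) = N(0.93) = 0.8238
C = 360·0.8621 − 320·0.9574·0.8238 = 310.3560 − 252.3860 = 57.9700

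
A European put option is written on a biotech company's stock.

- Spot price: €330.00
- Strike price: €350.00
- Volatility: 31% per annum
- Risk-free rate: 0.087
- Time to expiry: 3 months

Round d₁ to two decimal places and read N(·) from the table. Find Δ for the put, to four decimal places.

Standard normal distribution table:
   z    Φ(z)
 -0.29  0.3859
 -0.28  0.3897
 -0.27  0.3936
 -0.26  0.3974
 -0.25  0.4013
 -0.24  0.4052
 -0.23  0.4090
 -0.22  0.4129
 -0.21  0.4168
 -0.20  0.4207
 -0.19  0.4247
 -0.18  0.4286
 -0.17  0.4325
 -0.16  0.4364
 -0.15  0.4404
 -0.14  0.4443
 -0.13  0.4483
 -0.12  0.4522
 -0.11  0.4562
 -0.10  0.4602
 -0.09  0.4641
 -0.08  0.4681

σ√T = 0.31 × 0.5000 = 0.1550
d₁ = [ln(330/350) + (0.087 + ½·0.31²)·0.25] / (σ√T) = (-0.0588 + 0.0338) / 0.1550 = -0.1618 ⇒ -0.16
N(d₁) = N(-0.16) = 0.4364
Δ_put = N(d₁) − 1 = 0.4364 − 1 = -0.5636

-0.5636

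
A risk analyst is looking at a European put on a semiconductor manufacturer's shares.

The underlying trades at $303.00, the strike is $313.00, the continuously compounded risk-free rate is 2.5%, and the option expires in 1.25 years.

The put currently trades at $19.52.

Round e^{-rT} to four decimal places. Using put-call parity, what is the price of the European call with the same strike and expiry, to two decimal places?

exp(−rT) = exp(−0.025·1.25) = 0.9692
Put-call parity: C − P = S − K·e^(−rT) = 303 − 313·0.9692 = 303 − 303.3596 = -0.3596
C = P + (C − P) = 19.52 + (-0.3596) = 19.1604

$19.16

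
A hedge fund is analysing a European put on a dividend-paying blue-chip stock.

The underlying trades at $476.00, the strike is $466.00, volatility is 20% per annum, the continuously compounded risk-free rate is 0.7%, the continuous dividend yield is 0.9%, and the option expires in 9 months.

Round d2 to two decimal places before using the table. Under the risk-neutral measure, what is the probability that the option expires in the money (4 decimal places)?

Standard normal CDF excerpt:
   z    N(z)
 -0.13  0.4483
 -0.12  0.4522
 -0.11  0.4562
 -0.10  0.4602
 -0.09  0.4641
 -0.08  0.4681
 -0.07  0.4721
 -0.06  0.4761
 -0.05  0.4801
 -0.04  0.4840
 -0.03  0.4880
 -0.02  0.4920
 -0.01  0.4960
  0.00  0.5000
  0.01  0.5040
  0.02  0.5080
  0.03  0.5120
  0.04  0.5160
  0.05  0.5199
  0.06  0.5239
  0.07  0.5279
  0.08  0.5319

T = 0.75;  σ√T = 0.1732
d₁ = [ln(476/466) + (0.007 − 0.009 + 0.2²/2)·0.75] / 0.1732 = [0.0212 + 0.0135] / 0.1732 = 0.2005 which rounds to 0.20
d₂ = d₁ − σ√T = 0.2005 − 0.1732 = 0.0273 which rounds to 0.03
Pr(exercise) under Q = N(−d₂) = N(-0.03) = 0.4880

0.4880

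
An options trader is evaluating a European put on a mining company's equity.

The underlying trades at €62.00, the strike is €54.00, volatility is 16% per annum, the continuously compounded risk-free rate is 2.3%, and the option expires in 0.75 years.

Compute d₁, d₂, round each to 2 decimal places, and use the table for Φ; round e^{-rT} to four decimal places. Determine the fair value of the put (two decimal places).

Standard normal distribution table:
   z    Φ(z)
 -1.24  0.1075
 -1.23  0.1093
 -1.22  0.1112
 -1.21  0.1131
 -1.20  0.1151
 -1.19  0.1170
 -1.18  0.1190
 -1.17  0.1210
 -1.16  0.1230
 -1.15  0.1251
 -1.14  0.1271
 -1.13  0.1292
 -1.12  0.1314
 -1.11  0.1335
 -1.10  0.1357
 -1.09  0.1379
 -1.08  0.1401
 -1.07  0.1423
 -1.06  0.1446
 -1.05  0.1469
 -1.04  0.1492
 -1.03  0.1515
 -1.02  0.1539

€0.54

σ√T = 0.16·√0.75 = 0.1386
d₁ = [ln(62/54) + (0.023 + ½·0.16²)·0.75] / (σ√T) = (0.1382 + 0.0268) / 0.1386 = 1.1908 which rounds to 1.19
d₂ = 1.1908 − 0.1386 = 1.0522 which rounds to 1.05
e^(−rT) = e^(−0.023·0.75) = 0.9829
N(−d₂) = N(-1.05) = 0.1469;  N(−d₁) = N(-1.19) = 0.1170
P = 54·0.9829·0.1469 − 62·0.1170 = 7.7970 − 7.2540 = 0.5430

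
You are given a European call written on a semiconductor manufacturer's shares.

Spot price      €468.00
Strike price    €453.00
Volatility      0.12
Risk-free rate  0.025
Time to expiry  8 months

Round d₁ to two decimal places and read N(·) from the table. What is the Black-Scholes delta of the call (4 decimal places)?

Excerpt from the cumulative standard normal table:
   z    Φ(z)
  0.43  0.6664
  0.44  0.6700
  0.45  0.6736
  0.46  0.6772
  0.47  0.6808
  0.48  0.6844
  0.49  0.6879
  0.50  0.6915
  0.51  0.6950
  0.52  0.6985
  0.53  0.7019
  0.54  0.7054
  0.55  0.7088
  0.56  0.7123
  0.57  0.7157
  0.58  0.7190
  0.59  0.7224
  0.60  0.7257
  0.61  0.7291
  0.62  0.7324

σ√T = 0.12·√0.6667 = 0.0980
ln(S/K) + (r + σ²/2)T = ln(468/453) + (0.025 + 0.12²/2)·0.6667 = 0.0326 + 0.0215 = 0.0540
d₁ = 0.0540 / 0.0980 = 0.5516 which rounds to 0.55
N(d₁) = N(0.55) = 0.7088
Δ_call = N(d₁) = 0.7088

0.7088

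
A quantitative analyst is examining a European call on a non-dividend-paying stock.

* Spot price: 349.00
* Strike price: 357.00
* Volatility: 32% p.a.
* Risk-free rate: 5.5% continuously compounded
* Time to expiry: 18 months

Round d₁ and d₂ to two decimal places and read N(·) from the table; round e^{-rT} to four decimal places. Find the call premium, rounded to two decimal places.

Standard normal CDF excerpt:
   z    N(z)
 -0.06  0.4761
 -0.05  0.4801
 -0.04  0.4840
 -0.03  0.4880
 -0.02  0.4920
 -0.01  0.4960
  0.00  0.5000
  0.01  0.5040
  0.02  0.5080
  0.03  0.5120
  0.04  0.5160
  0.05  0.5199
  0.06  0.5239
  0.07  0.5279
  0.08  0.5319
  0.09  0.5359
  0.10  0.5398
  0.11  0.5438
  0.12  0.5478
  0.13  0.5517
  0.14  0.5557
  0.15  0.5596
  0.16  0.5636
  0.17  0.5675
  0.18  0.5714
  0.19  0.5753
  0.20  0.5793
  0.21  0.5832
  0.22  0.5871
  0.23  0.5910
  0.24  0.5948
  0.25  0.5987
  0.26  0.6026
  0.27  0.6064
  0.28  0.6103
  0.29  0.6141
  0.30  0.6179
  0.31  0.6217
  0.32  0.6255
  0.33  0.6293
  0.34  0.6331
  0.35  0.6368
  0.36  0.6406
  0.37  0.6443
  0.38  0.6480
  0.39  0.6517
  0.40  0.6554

63.14

σ√T = 0.32·√1.5 = 0.3919
d₁ = [ln(349/357) + (0.055 + ½·0.32²)·1.5] / (σ√T) = (-0.0227 + 0.1593) / 0.3919 = 0.3486 ≈ 0.35
d₂ = 0.3486 − 0.3919 = -0.0433 ≈ -0.04
exp(−rT) = exp(−0.055·1.5) = 0.9208
N(d₁) = N(0.35) = 0.6368;  N(d₂) = N(-0.04) = 0.4840
C = 349·0.6368 − 357·0.9208·0.4840 = 222.2432 − 159.1032 = 63.1400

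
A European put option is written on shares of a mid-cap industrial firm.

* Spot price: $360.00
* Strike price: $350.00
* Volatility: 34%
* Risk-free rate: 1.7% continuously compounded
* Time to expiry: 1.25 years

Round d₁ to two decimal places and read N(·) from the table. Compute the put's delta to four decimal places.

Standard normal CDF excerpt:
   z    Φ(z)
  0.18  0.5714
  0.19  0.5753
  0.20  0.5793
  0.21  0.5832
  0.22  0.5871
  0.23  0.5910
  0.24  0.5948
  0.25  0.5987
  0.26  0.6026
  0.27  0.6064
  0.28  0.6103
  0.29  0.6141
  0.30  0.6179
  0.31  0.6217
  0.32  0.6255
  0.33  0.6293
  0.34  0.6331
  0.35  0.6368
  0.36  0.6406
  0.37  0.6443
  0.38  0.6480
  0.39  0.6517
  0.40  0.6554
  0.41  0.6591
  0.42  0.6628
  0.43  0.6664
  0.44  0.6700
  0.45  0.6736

σ√T = 0.34 × 1.1180 = 0.3801
d₁ = [ln(360/350) + (0.017 + 0.34²/2)·1.25] / 0.3801 = [0.0282 + 0.0935] / 0.3801 = 0.3201 → 0.32
N(d₁) = N(0.32) = 0.6255
Δ_put = N(d₁) − 1 = 0.6255 − 1 = -0.3745

-0.3745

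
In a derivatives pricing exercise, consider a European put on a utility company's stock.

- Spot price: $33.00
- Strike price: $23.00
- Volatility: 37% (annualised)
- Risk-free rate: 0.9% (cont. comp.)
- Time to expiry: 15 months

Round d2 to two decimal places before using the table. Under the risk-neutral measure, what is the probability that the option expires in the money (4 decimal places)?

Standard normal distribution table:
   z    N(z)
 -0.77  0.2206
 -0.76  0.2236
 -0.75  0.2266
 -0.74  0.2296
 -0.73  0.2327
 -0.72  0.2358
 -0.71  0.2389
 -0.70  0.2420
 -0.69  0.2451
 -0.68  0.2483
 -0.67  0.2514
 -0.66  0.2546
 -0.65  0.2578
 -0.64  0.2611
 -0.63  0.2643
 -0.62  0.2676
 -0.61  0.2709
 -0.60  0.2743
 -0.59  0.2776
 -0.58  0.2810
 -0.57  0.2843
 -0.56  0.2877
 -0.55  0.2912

T = 1.25;  σ√T = 0.4137
d₁ = [ln(33/23) + (0.009 + 0.37²/2)·1.25] / 0.4137 = [0.3610 + 0.0968] / 0.4137 = 1.1067 → 1.11
d₂ = d₁ − σ√T = 1.1067 − 0.4137 = 0.6931 → 0.69
Pr(exercise) under Q = N(−d₂) = N(-0.69) = 0.2451

0.2451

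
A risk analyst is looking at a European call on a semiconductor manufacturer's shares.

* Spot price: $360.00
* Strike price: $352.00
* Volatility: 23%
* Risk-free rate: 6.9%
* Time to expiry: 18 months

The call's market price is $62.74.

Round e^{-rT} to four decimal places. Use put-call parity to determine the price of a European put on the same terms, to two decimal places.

$20.14

e^(−rT) = e^(−0.069·1.5) = 0.9017
Put-call parity: C − P = S − K·e^(−rT) = 360 − 352·0.9017 = 360 − 317.3984 = 42.6016
P = C − (C − P) = 62.74 − (42.6016) = 20.1384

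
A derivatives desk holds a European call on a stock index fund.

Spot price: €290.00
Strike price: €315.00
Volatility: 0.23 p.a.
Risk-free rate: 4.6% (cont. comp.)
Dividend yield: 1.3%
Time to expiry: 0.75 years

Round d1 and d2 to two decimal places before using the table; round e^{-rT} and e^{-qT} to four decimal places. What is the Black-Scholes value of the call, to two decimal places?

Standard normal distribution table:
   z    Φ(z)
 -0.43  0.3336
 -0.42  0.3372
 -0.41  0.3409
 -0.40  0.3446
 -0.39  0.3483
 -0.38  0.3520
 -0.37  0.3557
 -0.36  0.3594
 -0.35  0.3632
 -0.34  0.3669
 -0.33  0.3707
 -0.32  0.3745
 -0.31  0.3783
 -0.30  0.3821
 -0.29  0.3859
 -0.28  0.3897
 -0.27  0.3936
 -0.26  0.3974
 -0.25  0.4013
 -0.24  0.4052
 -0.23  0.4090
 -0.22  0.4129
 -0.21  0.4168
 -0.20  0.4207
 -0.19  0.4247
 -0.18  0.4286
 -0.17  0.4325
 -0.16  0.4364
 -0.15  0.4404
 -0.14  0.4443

σ√T = 0.23 × 0.8660 = 0.1992
ln(S/K) + (r − q + σ²/2)T = ln(290/315) + (0.046 − 0.013 + 0.23²/2)·0.75 = -0.0827 + 0.0446 = -0.0381
d₁ = -0.0381 / 0.1992 = -0.1913 ≈ -0.19
d₂ = d₁ − σ√T = -0.1913 − 0.1992 = -0.3905 ≈ -0.39
exp(−qT) = exp(−0.013·0.75) = 0.9903;  exp(−rT) = exp(−0.046·0.75) = 0.9661
N(d₁) = N(-0.19) = 0.4247;  N(d₂) = N(-0.39) = 0.3483
C = 290·0.9903·0.4247 − 315·0.9661·0.3483 = 121.9683 − 105.9952 = 15.9731

€15.97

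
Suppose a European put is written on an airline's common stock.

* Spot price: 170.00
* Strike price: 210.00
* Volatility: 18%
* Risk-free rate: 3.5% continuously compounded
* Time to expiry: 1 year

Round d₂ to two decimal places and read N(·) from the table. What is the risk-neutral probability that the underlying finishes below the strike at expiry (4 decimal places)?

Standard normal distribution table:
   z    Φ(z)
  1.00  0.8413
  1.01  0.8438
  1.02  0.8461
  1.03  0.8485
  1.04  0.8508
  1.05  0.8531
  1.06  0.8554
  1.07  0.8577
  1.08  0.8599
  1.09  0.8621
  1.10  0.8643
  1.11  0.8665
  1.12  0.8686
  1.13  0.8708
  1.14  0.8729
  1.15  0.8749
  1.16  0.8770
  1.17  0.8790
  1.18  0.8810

T = 1;  σ√T = 0.1800
d₁ = [ln(170/210) + (0.035 + ½·0.18²)·1] / (σ√T) = (-0.2113 + 0.0512) / 0.1800 = -0.8895 ≈ -0.89
d₂ = -0.8895 − 0.1800 = -1.0695 ≈ -1.07
Pr(exercise) under Q = N(−d₂) = N(1.07) = 0.8577

0.8577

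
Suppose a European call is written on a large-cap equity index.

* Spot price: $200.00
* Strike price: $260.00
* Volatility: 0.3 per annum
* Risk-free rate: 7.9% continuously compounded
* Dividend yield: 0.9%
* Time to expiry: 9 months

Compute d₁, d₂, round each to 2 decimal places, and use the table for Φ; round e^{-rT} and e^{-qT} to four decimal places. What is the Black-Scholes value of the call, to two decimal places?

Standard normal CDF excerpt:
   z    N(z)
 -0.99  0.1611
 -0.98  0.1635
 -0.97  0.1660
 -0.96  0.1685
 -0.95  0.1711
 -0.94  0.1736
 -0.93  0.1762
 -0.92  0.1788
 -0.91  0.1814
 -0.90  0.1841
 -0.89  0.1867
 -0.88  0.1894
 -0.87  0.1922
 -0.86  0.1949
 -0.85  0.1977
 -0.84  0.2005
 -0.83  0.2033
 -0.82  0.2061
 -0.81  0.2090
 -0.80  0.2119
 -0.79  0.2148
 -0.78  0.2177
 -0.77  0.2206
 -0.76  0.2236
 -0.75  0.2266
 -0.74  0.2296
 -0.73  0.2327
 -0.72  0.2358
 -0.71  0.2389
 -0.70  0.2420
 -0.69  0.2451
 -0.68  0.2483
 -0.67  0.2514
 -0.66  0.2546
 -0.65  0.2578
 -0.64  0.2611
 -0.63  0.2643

σ√T = 0.3·√0.75 = 0.2598
ln(S/K) + (r − q + σ²/2)T = ln(200/260) + (0.079 − 0.009 + 0.3²/2)·0.75 = -0.2624 + 0.0863 = -0.1761
d₁ = -0.1761 / 0.2598 = -0.6779 ⇒ -0.68
d₂ = d₁ − σ√T = -0.6779 − 0.2598 = -0.9377 ⇒ -0.94
e^(−qT) = e^(−0.009·0.75) = 0.9933;  e^(−rT) = e^(−0.079·0.75) = 0.9425
N(d₁) = N(-0.68) = 0.2483;  N(d₂) = N(-0.94) = 0.1736
C = 200·0.9933·0.2483 − 260·0.9425·0.1736 = 49.3273 − 42.5407 = 6.7866

$6.79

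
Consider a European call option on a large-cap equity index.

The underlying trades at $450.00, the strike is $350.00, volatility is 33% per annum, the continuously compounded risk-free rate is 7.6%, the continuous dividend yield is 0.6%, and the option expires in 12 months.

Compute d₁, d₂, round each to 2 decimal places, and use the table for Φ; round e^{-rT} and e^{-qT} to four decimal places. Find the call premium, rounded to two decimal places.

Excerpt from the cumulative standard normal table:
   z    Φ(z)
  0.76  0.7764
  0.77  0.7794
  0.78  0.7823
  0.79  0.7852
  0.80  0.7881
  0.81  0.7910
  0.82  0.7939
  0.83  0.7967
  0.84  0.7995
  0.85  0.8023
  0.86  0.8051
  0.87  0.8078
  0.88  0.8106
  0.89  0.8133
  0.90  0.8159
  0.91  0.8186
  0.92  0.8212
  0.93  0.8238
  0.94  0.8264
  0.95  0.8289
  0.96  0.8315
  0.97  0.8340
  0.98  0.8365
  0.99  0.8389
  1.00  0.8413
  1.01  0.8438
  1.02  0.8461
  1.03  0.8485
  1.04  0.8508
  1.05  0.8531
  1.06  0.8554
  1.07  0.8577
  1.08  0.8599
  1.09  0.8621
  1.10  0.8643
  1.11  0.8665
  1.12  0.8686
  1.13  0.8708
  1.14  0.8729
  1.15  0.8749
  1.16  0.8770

$133.86

T = 1;  σ√T = 0.3300
d₁ = [ln(450/350) + (0.076 − 0.006 + 0.33²/2)·1] / 0.3300 = [0.2513 + 0.1245] / 0.3300 = 1.1387 which rounds to 1.14
d₂ = d₁ − σ√T = 1.1387 − 0.3300 = 0.8087 which rounds to 0.81
exp(−qT) = exp(−0.006·1) = 0.9940;  exp(−rT) = exp(−0.076·1) = 0.9268
N(d₁) = N(1.14) = 0.8729;  N(d₂) = N(0.81) = 0.7910
C = 450·0.9940·0.8729 − 350·0.9268·0.7910 = 390.4482 − 256.5846 = 133.8636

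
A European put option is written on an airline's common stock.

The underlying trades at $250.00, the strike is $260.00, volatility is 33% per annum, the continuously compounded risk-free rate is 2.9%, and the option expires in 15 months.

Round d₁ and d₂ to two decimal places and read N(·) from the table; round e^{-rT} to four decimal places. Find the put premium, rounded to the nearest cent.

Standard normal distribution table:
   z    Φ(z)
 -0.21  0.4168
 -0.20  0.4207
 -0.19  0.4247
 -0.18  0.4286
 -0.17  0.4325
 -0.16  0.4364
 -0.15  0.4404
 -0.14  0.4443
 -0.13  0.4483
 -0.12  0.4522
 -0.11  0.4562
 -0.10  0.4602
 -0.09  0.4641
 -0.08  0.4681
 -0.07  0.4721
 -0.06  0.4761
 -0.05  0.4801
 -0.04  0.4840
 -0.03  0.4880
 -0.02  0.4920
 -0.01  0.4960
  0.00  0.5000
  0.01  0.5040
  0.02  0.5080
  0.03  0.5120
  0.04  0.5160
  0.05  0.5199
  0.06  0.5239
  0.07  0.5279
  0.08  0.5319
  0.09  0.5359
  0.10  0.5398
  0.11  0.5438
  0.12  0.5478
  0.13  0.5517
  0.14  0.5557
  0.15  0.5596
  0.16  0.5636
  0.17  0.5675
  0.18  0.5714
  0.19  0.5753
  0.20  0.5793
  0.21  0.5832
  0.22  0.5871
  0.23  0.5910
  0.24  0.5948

$37.10

σ√T = 0.33 × 1.1180 = 0.3690
d₁ = [ln(250/260) + (0.029 + ½·0.33²)·1.25] / (σ√T) = (-0.0392 + 0.1043) / 0.3690 = 0.1764 ⇒ 0.18
d₂ = 0.1764 − 0.3690 = -0.1925 ⇒ -0.19
exp(−rT) = exp(−0.029·1.25) = 0.9644
N(−d₂) = N(0.19) = 0.5753;  N(−d₁) = N(-0.18) = 0.4286
P = 260·0.9644·0.5753 − 250·0.4286 = 144.2530 − 107.1500 = 37.1030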